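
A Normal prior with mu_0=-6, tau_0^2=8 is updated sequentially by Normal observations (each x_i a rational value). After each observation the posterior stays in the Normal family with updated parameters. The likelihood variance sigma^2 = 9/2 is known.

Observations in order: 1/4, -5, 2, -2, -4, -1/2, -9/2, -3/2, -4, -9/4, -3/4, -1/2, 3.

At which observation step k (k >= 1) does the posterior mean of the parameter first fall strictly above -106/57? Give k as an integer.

obs 1: x=1/4 → posterior Normal(-2, 72/25)
obs 2: x=-5 → posterior Normal(-130/41, 72/41)
obs 3: x=2 → posterior Normal(-98/57, 24/19)
obs 4: x=-2 → posterior Normal(-130/73, 72/73)
obs 5: x=-4 → posterior Normal(-194/89, 72/89)
obs 6: x=-1/2 → posterior Normal(-202/105, 24/35)
obs 7: x=-9/2 → posterior Normal(-274/121, 72/121)
obs 8: x=-3/2 → posterior Normal(-298/137, 72/137)
obs 9: x=-4 → posterior Normal(-362/153, 8/17)
obs 10: x=-9/4 → posterior Normal(-398/169, 72/169)
obs 11: x=-3/4 → posterior Normal(-82/37, 72/185)
obs 12: x=-1/2 → posterior Normal(-418/201, 24/67)
obs 13: x=3 → posterior Normal(-370/217, 72/217)

k = 3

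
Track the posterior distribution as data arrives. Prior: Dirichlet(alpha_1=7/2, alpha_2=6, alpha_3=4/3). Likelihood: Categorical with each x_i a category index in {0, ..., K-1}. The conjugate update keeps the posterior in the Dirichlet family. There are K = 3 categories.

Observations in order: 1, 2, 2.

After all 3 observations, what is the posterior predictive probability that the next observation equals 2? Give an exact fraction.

20/83

obs 1: x=1 → posterior Dirichlet(7/2, 7, 4/3)
obs 2: x=2 → posterior Dirichlet(7/2, 7, 7/3)
obs 3: x=2 → posterior Dirichlet(7/2, 7, 10/3)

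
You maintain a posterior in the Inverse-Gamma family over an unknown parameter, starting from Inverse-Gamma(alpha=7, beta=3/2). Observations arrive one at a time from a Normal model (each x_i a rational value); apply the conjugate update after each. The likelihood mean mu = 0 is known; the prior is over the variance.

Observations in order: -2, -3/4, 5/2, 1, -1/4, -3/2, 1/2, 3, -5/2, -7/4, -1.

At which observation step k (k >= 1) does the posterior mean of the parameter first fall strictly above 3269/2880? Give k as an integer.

k = 8

obs 1: x=-2 → posterior Inverse-Gamma(15/2, 7/2)
obs 2: x=-3/4 → posterior Inverse-Gamma(8, 121/32)
obs 3: x=5/2 → posterior Inverse-Gamma(17/2, 221/32)
obs 4: x=1 → posterior Inverse-Gamma(9, 237/32)
obs 5: x=-1/4 → posterior Inverse-Gamma(19/2, 119/16)
obs 6: x=-3/2 → posterior Inverse-Gamma(10, 137/16)
obs 7: x=1/2 → posterior Inverse-Gamma(21/2, 139/16)
obs 8: x=3 → posterior Inverse-Gamma(11, 211/16)
obs 9: x=-5/2 → posterior Inverse-Gamma(23/2, 261/16)
obs 10: x=-7/4 → posterior Inverse-Gamma(12, 571/32)
obs 11: x=-1 → posterior Inverse-Gamma(25/2, 587/32)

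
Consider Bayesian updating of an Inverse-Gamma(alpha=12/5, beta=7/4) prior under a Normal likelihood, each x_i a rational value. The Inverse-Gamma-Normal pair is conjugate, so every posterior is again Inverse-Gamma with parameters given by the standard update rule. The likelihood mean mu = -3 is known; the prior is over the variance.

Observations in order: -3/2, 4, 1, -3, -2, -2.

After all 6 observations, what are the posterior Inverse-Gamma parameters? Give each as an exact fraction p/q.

alpha=27/5, beta=291/8

obs 1: x=-3/2 → posterior Inverse-Gamma(29/10, 23/8)
obs 2: x=4 → posterior Inverse-Gamma(17/5, 219/8)
obs 3: x=1 → posterior Inverse-Gamma(39/10, 283/8)
obs 4: x=-3 → posterior Inverse-Gamma(22/5, 283/8)
obs 5: x=-2 → posterior Inverse-Gamma(49/10, 287/8)
obs 6: x=-2 → posterior Inverse-Gamma(27/5, 291/8)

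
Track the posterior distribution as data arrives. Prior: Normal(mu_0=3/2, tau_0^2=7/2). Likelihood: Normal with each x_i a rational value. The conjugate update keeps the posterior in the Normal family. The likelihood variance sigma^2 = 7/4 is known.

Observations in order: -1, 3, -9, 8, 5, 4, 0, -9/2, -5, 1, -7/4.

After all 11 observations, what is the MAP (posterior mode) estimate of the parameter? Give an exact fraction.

1/23

obs 1: x=-1 → posterior Normal(-1/6, 7/6)
obs 2: x=3 → posterior Normal(11/10, 7/10)
obs 3: x=-9 → posterior Normal(-25/14, 1/2)
obs 4: x=8 → posterior Normal(7/18, 7/18)
obs 5: x=5 → posterior Normal(27/22, 7/22)
obs 6: x=4 → posterior Normal(43/26, 7/26)
obs 7: x=0 → posterior Normal(43/30, 7/30)
obs 8: x=-9/2 → posterior Normal(25/34, 7/34)
obs 9: x=-5 → posterior Normal(5/38, 7/38)
obs 10: x=1 → posterior Normal(3/14, 1/6)
obs 11: x=-7/4 → posterior Normal(1/23, 7/46)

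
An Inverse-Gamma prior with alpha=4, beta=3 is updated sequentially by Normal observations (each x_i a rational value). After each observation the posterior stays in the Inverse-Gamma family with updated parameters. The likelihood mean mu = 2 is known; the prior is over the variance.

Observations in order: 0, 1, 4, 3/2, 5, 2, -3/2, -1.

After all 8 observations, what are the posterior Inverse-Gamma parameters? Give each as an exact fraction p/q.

obs 1: x=0 → posterior Inverse-Gamma(9/2, 5)
obs 2: x=1 → posterior Inverse-Gamma(5, 11/2)
obs 3: x=4 → posterior Inverse-Gamma(11/2, 15/2)
obs 4: x=3/2 → posterior Inverse-Gamma(6, 61/8)
obs 5: x=5 → posterior Inverse-Gamma(13/2, 97/8)
obs 6: x=2 → posterior Inverse-Gamma(7, 97/8)
obs 7: x=-3/2 → posterior Inverse-Gamma(15/2, 73/4)
obs 8: x=-1 → posterior Inverse-Gamma(8, 91/4)

alpha=8, beta=91/4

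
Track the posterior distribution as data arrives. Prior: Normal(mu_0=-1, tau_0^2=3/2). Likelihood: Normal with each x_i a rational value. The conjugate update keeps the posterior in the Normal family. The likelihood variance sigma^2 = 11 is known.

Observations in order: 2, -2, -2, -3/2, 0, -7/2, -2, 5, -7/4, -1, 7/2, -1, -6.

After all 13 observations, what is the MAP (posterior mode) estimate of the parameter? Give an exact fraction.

-211/244

obs 1: x=2 → posterior Normal(-16/25, 33/25)
obs 2: x=-2 → posterior Normal(-11/14, 33/28)
obs 3: x=-2 → posterior Normal(-28/31, 33/31)
obs 4: x=-3/2 → posterior Normal(-65/68, 33/34)
obs 5: x=0 → posterior Normal(-65/74, 33/37)
obs 6: x=-7/2 → posterior Normal(-43/40, 33/40)
obs 7: x=-2 → posterior Normal(-49/43, 33/43)
obs 8: x=5 → posterior Normal(-17/23, 33/46)
obs 9: x=-7/4 → posterior Normal(-157/196, 33/49)
obs 10: x=-1 → posterior Normal(-13/16, 33/52)
obs 11: x=7/2 → posterior Normal(-127/220, 3/5)
obs 12: x=-1 → posterior Normal(-139/232, 33/58)
obs 13: x=-6 → posterior Normal(-211/244, 33/61)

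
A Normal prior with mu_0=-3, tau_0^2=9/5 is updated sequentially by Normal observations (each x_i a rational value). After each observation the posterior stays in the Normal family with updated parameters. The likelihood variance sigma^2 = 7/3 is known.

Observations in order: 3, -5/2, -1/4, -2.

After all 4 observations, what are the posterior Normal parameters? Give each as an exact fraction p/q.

obs 1: x=3 → posterior Normal(-12/31, 63/62)
obs 2: x=-5/2 → posterior Normal(-183/178, 63/89)
obs 3: x=-1/4 → posterior Normal(-393/464, 63/116)
obs 4: x=-2 → posterior Normal(-609/572, 63/143)

mu_0=-609/572, tau_0^2=63/143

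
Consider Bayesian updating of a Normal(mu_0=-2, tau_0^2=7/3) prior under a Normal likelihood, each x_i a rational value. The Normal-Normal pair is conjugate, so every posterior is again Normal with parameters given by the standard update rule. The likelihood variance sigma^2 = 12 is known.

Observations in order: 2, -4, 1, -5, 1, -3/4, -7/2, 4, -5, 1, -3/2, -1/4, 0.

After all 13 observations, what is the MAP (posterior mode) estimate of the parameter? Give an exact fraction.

-149/127

obs 1: x=2 → posterior Normal(-58/43, 84/43)
obs 2: x=-4 → posterior Normal(-43/25, 42/25)
obs 3: x=1 → posterior Normal(-79/57, 28/19)
obs 4: x=-5 → posterior Normal(-57/32, 21/16)
obs 5: x=1 → posterior Normal(-107/71, 84/71)
obs 6: x=-3/4 → posterior Normal(-449/312, 14/13)
obs 7: x=-7/2 → posterior Normal(-547/340, 84/85)
obs 8: x=4 → posterior Normal(-435/368, 21/23)
obs 9: x=-5 → posterior Normal(-575/396, 28/33)
obs 10: x=1 → posterior Normal(-547/424, 42/53)
obs 11: x=-3/2 → posterior Normal(-589/452, 84/113)
obs 12: x=-1/4 → posterior Normal(-149/120, 7/10)
obs 13: x=0 → posterior Normal(-149/127, 84/127)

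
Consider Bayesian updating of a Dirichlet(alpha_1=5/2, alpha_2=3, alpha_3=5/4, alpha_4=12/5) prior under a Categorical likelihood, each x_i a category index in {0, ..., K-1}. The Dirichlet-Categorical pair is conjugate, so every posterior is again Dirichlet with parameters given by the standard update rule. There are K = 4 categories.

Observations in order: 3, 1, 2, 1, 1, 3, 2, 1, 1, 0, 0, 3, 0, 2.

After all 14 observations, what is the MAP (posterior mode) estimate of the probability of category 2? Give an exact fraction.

obs 1: x=3 → posterior Dirichlet(5/2, 3, 5/4, 17/5)
obs 2: x=1 → posterior Dirichlet(5/2, 4, 5/4, 17/5)
obs 3: x=2 → posterior Dirichlet(5/2, 4, 9/4, 17/5)
obs 4: x=1 → posterior Dirichlet(5/2, 5, 9/4, 17/5)
obs 5: x=1 → posterior Dirichlet(5/2, 6, 9/4, 17/5)
obs 6: x=3 → posterior Dirichlet(5/2, 6, 9/4, 22/5)
obs 7: x=2 → posterior Dirichlet(5/2, 6, 13/4, 22/5)
obs 8: x=1 → posterior Dirichlet(5/2, 7, 13/4, 22/5)
obs 9: x=1 → posterior Dirichlet(5/2, 8, 13/4, 22/5)
obs 10: x=0 → posterior Dirichlet(7/2, 8, 13/4, 22/5)
obs 11: x=0 → posterior Dirichlet(9/2, 8, 13/4, 22/5)
obs 12: x=3 → posterior Dirichlet(9/2, 8, 13/4, 27/5)
obs 13: x=0 → posterior Dirichlet(11/2, 8, 13/4, 27/5)
obs 14: x=2 → posterior Dirichlet(11/2, 8, 17/4, 27/5)

65/383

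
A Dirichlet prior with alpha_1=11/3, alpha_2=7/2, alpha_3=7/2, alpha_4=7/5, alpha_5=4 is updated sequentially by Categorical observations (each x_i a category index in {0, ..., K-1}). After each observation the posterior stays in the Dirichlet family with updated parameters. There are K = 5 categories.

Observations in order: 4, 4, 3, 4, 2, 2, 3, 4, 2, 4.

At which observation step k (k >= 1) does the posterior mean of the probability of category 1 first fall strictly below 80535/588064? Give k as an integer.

obs 1: x=4 → posterior Dirichlet(11/3, 7/2, 7/2, 7/5, 5)
obs 2: x=4 → posterior Dirichlet(11/3, 7/2, 7/2, 7/5, 6)
obs 3: x=3 → posterior Dirichlet(11/3, 7/2, 7/2, 12/5, 6)
obs 4: x=4 → posterior Dirichlet(11/3, 7/2, 7/2, 12/5, 7)
obs 5: x=2 → posterior Dirichlet(11/3, 7/2, 9/2, 12/5, 7)
obs 6: x=2 → posterior Dirichlet(11/3, 7/2, 11/2, 12/5, 7)
obs 7: x=3 → posterior Dirichlet(11/3, 7/2, 11/2, 17/5, 7)
obs 8: x=4 → posterior Dirichlet(11/3, 7/2, 11/2, 17/5, 8)
obs 9: x=2 → posterior Dirichlet(11/3, 7/2, 13/2, 17/5, 8)
obs 10: x=4 → posterior Dirichlet(11/3, 7/2, 13/2, 17/5, 9)

k = 10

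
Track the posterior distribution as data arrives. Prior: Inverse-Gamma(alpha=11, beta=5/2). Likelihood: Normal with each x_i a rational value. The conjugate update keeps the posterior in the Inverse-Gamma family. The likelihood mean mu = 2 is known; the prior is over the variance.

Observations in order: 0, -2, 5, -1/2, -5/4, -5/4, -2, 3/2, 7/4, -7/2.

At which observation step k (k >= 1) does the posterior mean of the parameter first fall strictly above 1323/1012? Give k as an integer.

obs 1: x=0 → posterior Inverse-Gamma(23/2, 9/2)
obs 2: x=-2 → posterior Inverse-Gamma(12, 25/2)
obs 3: x=5 → posterior Inverse-Gamma(25/2, 17)
obs 4: x=-1/2 → posterior Inverse-Gamma(13, 161/8)
obs 5: x=-5/4 → posterior Inverse-Gamma(27/2, 813/32)
obs 6: x=-5/4 → posterior Inverse-Gamma(14, 491/16)
obs 7: x=-2 → posterior Inverse-Gamma(29/2, 619/16)
obs 8: x=3/2 → posterior Inverse-Gamma(15, 621/16)
obs 9: x=7/4 → posterior Inverse-Gamma(31/2, 1243/32)
obs 10: x=-7/2 → posterior Inverse-Gamma(16, 1727/32)

k = 3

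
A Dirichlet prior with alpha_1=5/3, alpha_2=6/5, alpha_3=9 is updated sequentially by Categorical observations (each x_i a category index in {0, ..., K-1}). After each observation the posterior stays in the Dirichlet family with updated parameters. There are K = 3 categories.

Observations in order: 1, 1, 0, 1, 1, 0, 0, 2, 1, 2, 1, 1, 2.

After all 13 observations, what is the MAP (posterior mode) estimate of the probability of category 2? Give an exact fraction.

obs 1: x=1 → posterior Dirichlet(5/3, 11/5, 9)
obs 2: x=1 → posterior Dirichlet(5/3, 16/5, 9)
obs 3: x=0 → posterior Dirichlet(8/3, 16/5, 9)
obs 4: x=1 → posterior Dirichlet(8/3, 21/5, 9)
obs 5: x=1 → posterior Dirichlet(8/3, 26/5, 9)
obs 6: x=0 → posterior Dirichlet(11/3, 26/5, 9)
obs 7: x=0 → posterior Dirichlet(14/3, 26/5, 9)
obs 8: x=2 → posterior Dirichlet(14/3, 26/5, 10)
obs 9: x=1 → posterior Dirichlet(14/3, 31/5, 10)
obs 10: x=2 → posterior Dirichlet(14/3, 31/5, 11)
obs 11: x=1 → posterior Dirichlet(14/3, 36/5, 11)
obs 12: x=1 → posterior Dirichlet(14/3, 41/5, 11)
obs 13: x=2 → posterior Dirichlet(14/3, 41/5, 12)

165/328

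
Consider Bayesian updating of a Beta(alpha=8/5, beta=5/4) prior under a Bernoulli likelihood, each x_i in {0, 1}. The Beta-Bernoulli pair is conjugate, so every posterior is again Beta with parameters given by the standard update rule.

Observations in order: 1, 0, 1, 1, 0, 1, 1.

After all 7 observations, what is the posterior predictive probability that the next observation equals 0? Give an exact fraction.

obs 1: x=1 → posterior Beta(13/5, 5/4)
obs 2: x=0 → posterior Beta(13/5, 9/4)
obs 3: x=1 → posterior Beta(18/5, 9/4)
obs 4: x=1 → posterior Beta(23/5, 9/4)
obs 5: x=0 → posterior Beta(23/5, 13/4)
obs 6: x=1 → posterior Beta(28/5, 13/4)
obs 7: x=1 → posterior Beta(33/5, 13/4)

65/197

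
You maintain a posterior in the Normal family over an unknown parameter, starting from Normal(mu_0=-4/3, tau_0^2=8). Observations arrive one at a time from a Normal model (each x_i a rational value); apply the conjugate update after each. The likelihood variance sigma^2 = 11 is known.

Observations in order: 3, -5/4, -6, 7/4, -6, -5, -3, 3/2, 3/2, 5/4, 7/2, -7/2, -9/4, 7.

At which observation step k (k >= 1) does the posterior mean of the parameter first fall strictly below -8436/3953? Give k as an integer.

obs 1: x=3 → posterior Normal(28/57, 88/19)
obs 2: x=-5/4 → posterior Normal(-2/81, 88/27)
obs 3: x=-6 → posterior Normal(-146/105, 88/35)
obs 4: x=7/4 → posterior Normal(-104/129, 88/43)
obs 5: x=-6 → posterior Normal(-248/153, 88/51)
obs 6: x=-5 → posterior Normal(-368/177, 88/59)
obs 7: x=-3 → posterior Normal(-440/201, 88/67)
obs 8: x=3/2 → posterior Normal(-404/225, 88/75)
obs 9: x=3/2 → posterior Normal(-368/249, 88/83)
obs 10: x=5/4 → posterior Normal(-26/21, 88/91)
obs 11: x=7/2 → posterior Normal(-254/297, 8/9)
obs 12: x=-7/2 → posterior Normal(-338/321, 88/107)
obs 13: x=-9/4 → posterior Normal(-392/345, 88/115)
obs 14: x=7 → posterior Normal(-224/369, 88/123)

k = 7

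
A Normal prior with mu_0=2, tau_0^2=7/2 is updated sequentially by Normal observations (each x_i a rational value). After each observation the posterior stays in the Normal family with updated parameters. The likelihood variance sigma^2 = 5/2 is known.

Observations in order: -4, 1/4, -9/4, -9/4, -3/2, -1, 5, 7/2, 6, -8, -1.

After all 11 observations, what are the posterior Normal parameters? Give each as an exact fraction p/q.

mu_0=-107/328, tau_0^2=35/164

obs 1: x=-4 → posterior Normal(-3/2, 35/24)
obs 2: x=1/4 → posterior Normal(-65/76, 35/38)
obs 3: x=-9/4 → posterior Normal(-16/13, 35/52)
obs 4: x=-9/4 → posterior Normal(-191/132, 35/66)
obs 5: x=-3/2 → posterior Normal(-233/160, 7/16)
obs 6: x=-1 → posterior Normal(-261/188, 35/94)
obs 7: x=5 → posterior Normal(-121/216, 35/108)
obs 8: x=7/2 → posterior Normal(-23/244, 35/122)
obs 9: x=6 → posterior Normal(145/272, 35/136)
obs 10: x=-8 → posterior Normal(-79/300, 7/30)
obs 11: x=-1 → posterior Normal(-107/328, 35/164)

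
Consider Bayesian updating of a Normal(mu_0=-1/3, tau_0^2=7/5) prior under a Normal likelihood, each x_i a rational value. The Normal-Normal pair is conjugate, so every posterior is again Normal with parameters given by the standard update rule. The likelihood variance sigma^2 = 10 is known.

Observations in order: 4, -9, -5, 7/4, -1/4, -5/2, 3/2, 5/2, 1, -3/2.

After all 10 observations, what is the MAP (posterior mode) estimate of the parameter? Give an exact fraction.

obs 1: x=4 → posterior Normal(34/171, 70/57)
obs 2: x=-9 → posterior Normal(-155/192, 35/32)
obs 3: x=-5 → posterior Normal(-260/213, 70/71)
obs 4: x=7/4 → posterior Normal(-893/936, 35/39)
obs 5: x=-1/4 → posterior Normal(-457/510, 14/17)
obs 6: x=-5/2 → posterior Normal(-281/276, 35/46)
obs 7: x=3/2 → posterior Normal(-499/594, 70/99)
obs 8: x=5/2 → posterior Normal(-197/318, 35/53)
obs 9: x=1 → posterior Normal(-176/339, 70/113)
obs 10: x=-3/2 → posterior Normal(-83/144, 7/12)

-83/144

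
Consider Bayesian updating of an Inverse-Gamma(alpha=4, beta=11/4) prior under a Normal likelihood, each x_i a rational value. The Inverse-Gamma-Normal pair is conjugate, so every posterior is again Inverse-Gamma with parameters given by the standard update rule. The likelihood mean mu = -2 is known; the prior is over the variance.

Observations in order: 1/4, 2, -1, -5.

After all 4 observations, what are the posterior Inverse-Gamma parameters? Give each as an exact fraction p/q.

alpha=6, beta=585/32

obs 1: x=1/4 → posterior Inverse-Gamma(9/2, 169/32)
obs 2: x=2 → posterior Inverse-Gamma(5, 425/32)
obs 3: x=-1 → posterior Inverse-Gamma(11/2, 441/32)
obs 4: x=-5 → posterior Inverse-Gamma(6, 585/32)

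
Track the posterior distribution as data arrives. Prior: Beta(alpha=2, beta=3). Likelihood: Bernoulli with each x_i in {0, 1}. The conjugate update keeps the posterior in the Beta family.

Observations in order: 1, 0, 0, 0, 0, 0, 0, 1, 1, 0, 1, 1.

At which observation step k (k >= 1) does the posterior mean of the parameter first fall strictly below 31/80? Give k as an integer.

k = 3

obs 1: x=1 → posterior Beta(3, 3)
obs 2: x=0 → posterior Beta(3, 4)
obs 3: x=0 → posterior Beta(3, 5)
obs 4: x=0 → posterior Beta(3, 6)
obs 5: x=0 → posterior Beta(3, 7)
obs 6: x=0 → posterior Beta(3, 8)
obs 7: x=0 → posterior Beta(3, 9)
obs 8: x=1 → posterior Beta(4, 9)
obs 9: x=1 → posterior Beta(5, 9)
obs 10: x=0 → posterior Beta(5, 10)
obs 11: x=1 → posterior Beta(6, 10)
obs 12: x=1 → posterior Beta(7, 10)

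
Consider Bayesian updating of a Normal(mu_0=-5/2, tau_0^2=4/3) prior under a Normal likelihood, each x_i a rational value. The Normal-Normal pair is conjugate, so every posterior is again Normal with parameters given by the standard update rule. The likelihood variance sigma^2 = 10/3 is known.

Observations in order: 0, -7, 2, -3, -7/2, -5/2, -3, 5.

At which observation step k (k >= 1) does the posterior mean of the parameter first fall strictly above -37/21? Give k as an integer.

obs 1: x=0 → posterior Normal(-25/14, 20/21)
obs 2: x=-7 → posterior Normal(-53/18, 20/27)
obs 3: x=2 → posterior Normal(-45/22, 20/33)
obs 4: x=-3 → posterior Normal(-57/26, 20/39)
obs 5: x=-7/2 → posterior Normal(-71/30, 4/9)
obs 6: x=-5/2 → posterior Normal(-81/34, 20/51)
obs 7: x=-3 → posterior Normal(-93/38, 20/57)
obs 8: x=5 → posterior Normal(-73/42, 20/63)

k = 8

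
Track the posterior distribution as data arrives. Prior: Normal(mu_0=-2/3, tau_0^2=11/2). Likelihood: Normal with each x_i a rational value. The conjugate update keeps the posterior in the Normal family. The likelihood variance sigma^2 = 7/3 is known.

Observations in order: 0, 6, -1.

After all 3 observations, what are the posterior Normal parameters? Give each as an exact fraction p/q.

obs 1: x=0 → posterior Normal(-28/141, 77/47)
obs 2: x=6 → posterior Normal(283/120, 77/80)
obs 3: x=-1 → posterior Normal(467/339, 77/113)

mu_0=467/339, tau_0^2=77/113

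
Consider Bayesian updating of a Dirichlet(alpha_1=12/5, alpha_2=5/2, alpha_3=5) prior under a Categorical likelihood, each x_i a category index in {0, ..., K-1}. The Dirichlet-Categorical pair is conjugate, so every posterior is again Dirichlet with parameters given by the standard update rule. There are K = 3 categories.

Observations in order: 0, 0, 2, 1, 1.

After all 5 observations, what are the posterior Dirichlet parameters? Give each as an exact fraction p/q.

alpha_1=22/5, alpha_2=9/2, alpha_3=6

obs 1: x=0 → posterior Dirichlet(17/5, 5/2, 5)
obs 2: x=0 → posterior Dirichlet(22/5, 5/2, 5)
obs 3: x=2 → posterior Dirichlet(22/5, 5/2, 6)
obs 4: x=1 → posterior Dirichlet(22/5, 7/2, 6)
obs 5: x=1 → posterior Dirichlet(22/5, 9/2, 6)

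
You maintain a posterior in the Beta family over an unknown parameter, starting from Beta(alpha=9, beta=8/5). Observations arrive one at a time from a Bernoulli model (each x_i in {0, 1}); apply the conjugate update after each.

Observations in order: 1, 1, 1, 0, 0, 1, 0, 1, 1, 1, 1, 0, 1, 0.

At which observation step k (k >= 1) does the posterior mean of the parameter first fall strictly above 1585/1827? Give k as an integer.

obs 1: x=1 → posterior Beta(10, 8/5)
obs 2: x=1 → posterior Beta(11, 8/5)
obs 3: x=1 → posterior Beta(12, 8/5)
obs 4: x=0 → posterior Beta(12, 13/5)
obs 5: x=0 → posterior Beta(12, 18/5)
obs 6: x=1 → posterior Beta(13, 18/5)
obs 7: x=0 → posterior Beta(13, 23/5)
obs 8: x=1 → posterior Beta(14, 23/5)
obs 9: x=1 → posterior Beta(15, 23/5)
obs 10: x=1 → posterior Beta(16, 23/5)
obs 11: x=1 → posterior Beta(17, 23/5)
obs 12: x=0 → posterior Beta(17, 28/5)
obs 13: x=1 → posterior Beta(18, 28/5)
obs 14: x=0 → posterior Beta(18, 33/5)

k = 2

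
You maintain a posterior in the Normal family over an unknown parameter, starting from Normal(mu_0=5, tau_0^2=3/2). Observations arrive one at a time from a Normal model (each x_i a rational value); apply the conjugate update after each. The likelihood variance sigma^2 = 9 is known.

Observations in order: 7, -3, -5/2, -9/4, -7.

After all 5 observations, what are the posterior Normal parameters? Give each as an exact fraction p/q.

obs 1: x=7 → posterior Normal(37/7, 9/7)
obs 2: x=-3 → posterior Normal(17/4, 9/8)
obs 3: x=-5/2 → posterior Normal(7/2, 1)
obs 4: x=-9/4 → posterior Normal(117/40, 9/10)
obs 5: x=-7 → posterior Normal(89/44, 9/11)

mu_0=89/44, tau_0^2=9/11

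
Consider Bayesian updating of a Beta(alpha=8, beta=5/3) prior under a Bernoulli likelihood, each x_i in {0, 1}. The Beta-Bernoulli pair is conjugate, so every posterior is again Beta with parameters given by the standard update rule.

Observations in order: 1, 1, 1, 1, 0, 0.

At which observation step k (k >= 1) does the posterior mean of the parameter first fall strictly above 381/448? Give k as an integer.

obs 1: x=1 → posterior Beta(9, 5/3)
obs 2: x=1 → posterior Beta(10, 5/3)
obs 3: x=1 → posterior Beta(11, 5/3)
obs 4: x=1 → posterior Beta(12, 5/3)
obs 5: x=0 → posterior Beta(12, 8/3)
obs 6: x=0 → posterior Beta(12, 11/3)

k = 2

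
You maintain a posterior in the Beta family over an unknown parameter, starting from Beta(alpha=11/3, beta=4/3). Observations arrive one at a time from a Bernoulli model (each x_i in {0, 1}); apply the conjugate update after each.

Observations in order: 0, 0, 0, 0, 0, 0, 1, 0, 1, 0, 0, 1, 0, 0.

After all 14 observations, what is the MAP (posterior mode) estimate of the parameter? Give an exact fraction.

1/3

obs 1: x=0 → posterior Beta(11/3, 7/3)
obs 2: x=0 → posterior Beta(11/3, 10/3)
obs 3: x=0 → posterior Beta(11/3, 13/3)
obs 4: x=0 → posterior Beta(11/3, 16/3)
obs 5: x=0 → posterior Beta(11/3, 19/3)
obs 6: x=0 → posterior Beta(11/3, 22/3)
obs 7: x=1 → posterior Beta(14/3, 22/3)
obs 8: x=0 → posterior Beta(14/3, 25/3)
obs 9: x=1 → posterior Beta(17/3, 25/3)
obs 10: x=0 → posterior Beta(17/3, 28/3)
obs 11: x=0 → posterior Beta(17/3, 31/3)
obs 12: x=1 → posterior Beta(20/3, 31/3)
obs 13: x=0 → posterior Beta(20/3, 34/3)
obs 14: x=0 → posterior Beta(20/3, 37/3)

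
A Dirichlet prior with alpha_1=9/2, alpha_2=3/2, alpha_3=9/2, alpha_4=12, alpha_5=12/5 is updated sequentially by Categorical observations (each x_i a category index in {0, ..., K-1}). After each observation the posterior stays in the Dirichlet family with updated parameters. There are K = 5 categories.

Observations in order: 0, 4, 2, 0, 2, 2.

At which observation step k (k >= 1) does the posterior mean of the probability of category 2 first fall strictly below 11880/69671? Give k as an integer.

obs 1: x=0 → posterior Dirichlet(11/2, 3/2, 9/2, 12, 12/5)
obs 2: x=4 → posterior Dirichlet(11/2, 3/2, 9/2, 12, 17/5)
obs 3: x=2 → posterior Dirichlet(11/2, 3/2, 11/2, 12, 17/5)
obs 4: x=0 → posterior Dirichlet(13/2, 3/2, 11/2, 12, 17/5)
obs 5: x=2 → posterior Dirichlet(13/2, 3/2, 13/2, 12, 17/5)
obs 6: x=2 → posterior Dirichlet(13/2, 3/2, 15/2, 12, 17/5)

k = 2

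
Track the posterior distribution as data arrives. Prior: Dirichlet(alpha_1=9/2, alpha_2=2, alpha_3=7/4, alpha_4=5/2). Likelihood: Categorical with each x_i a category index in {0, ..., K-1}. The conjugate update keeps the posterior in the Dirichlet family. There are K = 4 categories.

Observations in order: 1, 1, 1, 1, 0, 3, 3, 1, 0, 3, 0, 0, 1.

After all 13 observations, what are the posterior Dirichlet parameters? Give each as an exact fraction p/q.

obs 1: x=1 → posterior Dirichlet(9/2, 3, 7/4, 5/2)
obs 2: x=1 → posterior Dirichlet(9/2, 4, 7/4, 5/2)
obs 3: x=1 → posterior Dirichlet(9/2, 5, 7/4, 5/2)
obs 4: x=1 → posterior Dirichlet(9/2, 6, 7/4, 5/2)
obs 5: x=0 → posterior Dirichlet(11/2, 6, 7/4, 5/2)
obs 6: x=3 → posterior Dirichlet(11/2, 6, 7/4, 7/2)
obs 7: x=3 → posterior Dirichlet(11/2, 6, 7/4, 9/2)
obs 8: x=1 → posterior Dirichlet(11/2, 7, 7/4, 9/2)
obs 9: x=0 → posterior Dirichlet(13/2, 7, 7/4, 9/2)
obs 10: x=3 → posterior Dirichlet(13/2, 7, 7/4, 11/2)
obs 11: x=0 → posterior Dirichlet(15/2, 7, 7/4, 11/2)
obs 12: x=0 → posterior Dirichlet(17/2, 7, 7/4, 11/2)
obs 13: x=1 → posterior Dirichlet(17/2, 8, 7/4, 11/2)

alpha_1=17/2, alpha_2=8, alpha_3=7/4, alpha_4=11/2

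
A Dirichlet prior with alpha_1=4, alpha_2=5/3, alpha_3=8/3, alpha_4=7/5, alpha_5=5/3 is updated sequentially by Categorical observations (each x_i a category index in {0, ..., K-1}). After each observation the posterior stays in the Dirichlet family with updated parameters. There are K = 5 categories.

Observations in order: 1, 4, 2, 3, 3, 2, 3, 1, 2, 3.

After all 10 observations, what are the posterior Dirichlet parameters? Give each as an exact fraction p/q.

alpha_1=4, alpha_2=11/3, alpha_3=17/3, alpha_4=27/5, alpha_5=8/3

obs 1: x=1 → posterior Dirichlet(4, 8/3, 8/3, 7/5, 5/3)
obs 2: x=4 → posterior Dirichlet(4, 8/3, 8/3, 7/5, 8/3)
obs 3: x=2 → posterior Dirichlet(4, 8/3, 11/3, 7/5, 8/3)
obs 4: x=3 → posterior Dirichlet(4, 8/3, 11/3, 12/5, 8/3)
obs 5: x=3 → posterior Dirichlet(4, 8/3, 11/3, 17/5, 8/3)
obs 6: x=2 → posterior Dirichlet(4, 8/3, 14/3, 17/5, 8/3)
obs 7: x=3 → posterior Dirichlet(4, 8/3, 14/3, 22/5, 8/3)
obs 8: x=1 → posterior Dirichlet(4, 11/3, 14/3, 22/5, 8/3)
obs 9: x=2 → posterior Dirichlet(4, 11/3, 17/3, 22/5, 8/3)
obs 10: x=3 → posterior Dirichlet(4, 11/3, 17/3, 27/5, 8/3)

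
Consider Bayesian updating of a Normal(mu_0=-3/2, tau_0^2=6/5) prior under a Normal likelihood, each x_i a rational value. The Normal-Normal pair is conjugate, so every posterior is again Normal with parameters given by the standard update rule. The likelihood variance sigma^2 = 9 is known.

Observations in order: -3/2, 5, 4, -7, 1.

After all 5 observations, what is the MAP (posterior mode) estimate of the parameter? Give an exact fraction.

obs 1: x=-3/2 → posterior Normal(-3/2, 18/17)
obs 2: x=5 → posterior Normal(-31/38, 18/19)
obs 3: x=4 → posterior Normal(-5/14, 6/7)
obs 4: x=-7 → posterior Normal(-43/46, 18/23)
obs 5: x=1 → posterior Normal(-39/50, 18/25)

-39/50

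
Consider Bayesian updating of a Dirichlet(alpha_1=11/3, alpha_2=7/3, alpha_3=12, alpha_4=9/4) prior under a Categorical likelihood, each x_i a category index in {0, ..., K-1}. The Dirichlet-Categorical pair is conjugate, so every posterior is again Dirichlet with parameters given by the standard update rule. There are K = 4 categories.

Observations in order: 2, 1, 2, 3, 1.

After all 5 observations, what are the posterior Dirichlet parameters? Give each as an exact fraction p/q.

obs 1: x=2 → posterior Dirichlet(11/3, 7/3, 13, 9/4)
obs 2: x=1 → posterior Dirichlet(11/3, 10/3, 13, 9/4)
obs 3: x=2 → posterior Dirichlet(11/3, 10/3, 14, 9/4)
obs 4: x=3 → posterior Dirichlet(11/3, 10/3, 14, 13/4)
obs 5: x=1 → posterior Dirichlet(11/3, 13/3, 14, 13/4)

alpha_1=11/3, alpha_2=13/3, alpha_3=14, alpha_4=13/4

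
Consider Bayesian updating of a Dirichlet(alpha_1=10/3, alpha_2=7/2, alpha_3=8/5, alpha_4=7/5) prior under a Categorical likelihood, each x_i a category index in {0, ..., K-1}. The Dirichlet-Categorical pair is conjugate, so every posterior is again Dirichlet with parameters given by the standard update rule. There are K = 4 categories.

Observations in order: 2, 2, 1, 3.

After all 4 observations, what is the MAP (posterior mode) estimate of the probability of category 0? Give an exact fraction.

obs 1: x=2 → posterior Dirichlet(10/3, 7/2, 13/5, 7/5)
obs 2: x=2 → posterior Dirichlet(10/3, 7/2, 18/5, 7/5)
obs 3: x=1 → posterior Dirichlet(10/3, 9/2, 18/5, 7/5)
obs 4: x=3 → posterior Dirichlet(10/3, 9/2, 18/5, 12/5)

14/59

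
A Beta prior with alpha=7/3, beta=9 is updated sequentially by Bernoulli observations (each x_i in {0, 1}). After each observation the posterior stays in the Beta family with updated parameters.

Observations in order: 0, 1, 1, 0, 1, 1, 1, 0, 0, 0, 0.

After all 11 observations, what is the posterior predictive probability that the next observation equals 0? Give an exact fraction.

45/67

obs 1: x=0 → posterior Beta(7/3, 10)
obs 2: x=1 → posterior Beta(10/3, 10)
obs 3: x=1 → posterior Beta(13/3, 10)
obs 4: x=0 → posterior Beta(13/3, 11)
obs 5: x=1 → posterior Beta(16/3, 11)
obs 6: x=1 → posterior Beta(19/3, 11)
obs 7: x=1 → posterior Beta(22/3, 11)
obs 8: x=0 → posterior Beta(22/3, 12)
obs 9: x=0 → posterior Beta(22/3, 13)
obs 10: x=0 → posterior Beta(22/3, 14)
obs 11: x=0 → posterior Beta(22/3, 15)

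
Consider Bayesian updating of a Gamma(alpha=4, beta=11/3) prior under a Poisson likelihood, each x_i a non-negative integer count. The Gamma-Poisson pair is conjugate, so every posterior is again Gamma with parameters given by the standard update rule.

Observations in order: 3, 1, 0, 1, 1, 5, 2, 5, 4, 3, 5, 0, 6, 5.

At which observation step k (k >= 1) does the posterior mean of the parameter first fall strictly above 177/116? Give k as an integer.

obs 1: x=3 → posterior Gamma(7, 14/3)
obs 2: x=1 → posterior Gamma(8, 17/3)
obs 3: x=0 → posterior Gamma(8, 20/3)
obs 4: x=1 → posterior Gamma(9, 23/3)
obs 5: x=1 → posterior Gamma(10, 26/3)
obs 6: x=5 → posterior Gamma(15, 29/3)
obs 7: x=2 → posterior Gamma(17, 32/3)
obs 8: x=5 → posterior Gamma(22, 35/3)
obs 9: x=4 → posterior Gamma(26, 38/3)
obs 10: x=3 → posterior Gamma(29, 41/3)
obs 11: x=5 → posterior Gamma(34, 44/3)
obs 12: x=0 → posterior Gamma(34, 47/3)
obs 13: x=6 → posterior Gamma(40, 50/3)
obs 14: x=5 → posterior Gamma(45, 53/3)

k = 6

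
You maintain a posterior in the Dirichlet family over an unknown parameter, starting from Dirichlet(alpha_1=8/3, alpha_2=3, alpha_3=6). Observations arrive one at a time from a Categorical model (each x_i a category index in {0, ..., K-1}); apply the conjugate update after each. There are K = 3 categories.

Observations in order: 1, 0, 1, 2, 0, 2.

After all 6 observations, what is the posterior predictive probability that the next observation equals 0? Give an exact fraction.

14/53

obs 1: x=1 → posterior Dirichlet(8/3, 4, 6)
obs 2: x=0 → posterior Dirichlet(11/3, 4, 6)
obs 3: x=1 → posterior Dirichlet(11/3, 5, 6)
obs 4: x=2 → posterior Dirichlet(11/3, 5, 7)
obs 5: x=0 → posterior Dirichlet(14/3, 5, 7)
obs 6: x=2 → posterior Dirichlet(14/3, 5, 8)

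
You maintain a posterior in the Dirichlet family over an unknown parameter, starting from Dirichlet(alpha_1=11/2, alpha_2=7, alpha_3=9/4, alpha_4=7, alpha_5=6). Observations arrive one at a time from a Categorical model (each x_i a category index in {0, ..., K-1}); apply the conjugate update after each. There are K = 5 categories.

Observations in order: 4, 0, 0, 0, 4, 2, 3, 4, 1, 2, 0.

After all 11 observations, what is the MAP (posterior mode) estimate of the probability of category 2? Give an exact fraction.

obs 1: x=4 → posterior Dirichlet(11/2, 7, 9/4, 7, 7)
obs 2: x=0 → posterior Dirichlet(13/2, 7, 9/4, 7, 7)
obs 3: x=0 → posterior Dirichlet(15/2, 7, 9/4, 7, 7)
obs 4: x=0 → posterior Dirichlet(17/2, 7, 9/4, 7, 7)
obs 5: x=4 → posterior Dirichlet(17/2, 7, 9/4, 7, 8)
obs 6: x=2 → posterior Dirichlet(17/2, 7, 13/4, 7, 8)
obs 7: x=3 → posterior Dirichlet(17/2, 7, 13/4, 8, 8)
obs 8: x=4 → posterior Dirichlet(17/2, 7, 13/4, 8, 9)
obs 9: x=1 → posterior Dirichlet(17/2, 8, 13/4, 8, 9)
obs 10: x=2 → posterior Dirichlet(17/2, 8, 17/4, 8, 9)
obs 11: x=0 → posterior Dirichlet(19/2, 8, 17/4, 8, 9)

13/135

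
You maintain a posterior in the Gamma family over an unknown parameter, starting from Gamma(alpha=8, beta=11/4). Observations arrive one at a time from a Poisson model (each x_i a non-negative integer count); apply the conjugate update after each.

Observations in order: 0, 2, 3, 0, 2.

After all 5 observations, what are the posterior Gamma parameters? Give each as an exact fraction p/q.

obs 1: x=0 → posterior Gamma(8, 15/4)
obs 2: x=2 → posterior Gamma(10, 19/4)
obs 3: x=3 → posterior Gamma(13, 23/4)
obs 4: x=0 → posterior Gamma(13, 27/4)
obs 5: x=2 → posterior Gamma(15, 31/4)

alpha=15, beta=31/4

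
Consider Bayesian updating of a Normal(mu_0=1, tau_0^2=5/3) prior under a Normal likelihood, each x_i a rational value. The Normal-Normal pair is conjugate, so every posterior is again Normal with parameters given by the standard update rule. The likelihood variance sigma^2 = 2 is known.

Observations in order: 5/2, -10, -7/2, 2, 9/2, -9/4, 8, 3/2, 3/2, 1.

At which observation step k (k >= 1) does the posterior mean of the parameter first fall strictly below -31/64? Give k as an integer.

obs 1: x=5/2 → posterior Normal(37/22, 10/11)
obs 2: x=-10 → posterior Normal(-63/32, 5/8)
obs 3: x=-7/2 → posterior Normal(-7/3, 10/21)
obs 4: x=2 → posterior Normal(-3/2, 5/13)
obs 5: x=9/2 → posterior Normal(-33/62, 10/31)
obs 6: x=-9/4 → posterior Normal(-37/48, 5/18)
obs 7: x=8 → posterior Normal(49/164, 10/41)
obs 8: x=3/2 → posterior Normal(79/184, 5/23)
obs 9: x=3/2 → posterior Normal(109/204, 10/51)
obs 10: x=1 → posterior Normal(129/224, 5/28)

k = 2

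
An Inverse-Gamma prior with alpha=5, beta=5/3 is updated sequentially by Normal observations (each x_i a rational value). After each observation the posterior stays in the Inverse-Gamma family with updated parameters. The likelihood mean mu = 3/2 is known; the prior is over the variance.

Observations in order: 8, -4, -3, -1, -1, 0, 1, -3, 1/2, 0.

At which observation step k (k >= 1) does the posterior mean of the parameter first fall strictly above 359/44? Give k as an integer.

obs 1: x=8 → posterior Inverse-Gamma(11/2, 547/24)
obs 2: x=-4 → posterior Inverse-Gamma(6, 455/12)
obs 3: x=-3 → posterior Inverse-Gamma(13/2, 1153/24)
obs 4: x=-1 → posterior Inverse-Gamma(7, 307/6)
obs 5: x=-1 → posterior Inverse-Gamma(15/2, 1303/24)
obs 6: x=0 → posterior Inverse-Gamma(8, 665/12)
obs 7: x=1 → posterior Inverse-Gamma(17/2, 1333/24)
obs 8: x=-3 → posterior Inverse-Gamma(9, 197/3)
obs 9: x=1/2 → posterior Inverse-Gamma(19/2, 397/6)
obs 10: x=0 → posterior Inverse-Gamma(10, 1615/24)

k = 3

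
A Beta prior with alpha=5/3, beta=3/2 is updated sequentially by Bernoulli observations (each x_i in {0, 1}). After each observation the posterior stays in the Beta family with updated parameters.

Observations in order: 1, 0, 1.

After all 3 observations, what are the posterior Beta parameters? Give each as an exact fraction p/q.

alpha=11/3, beta=5/2

obs 1: x=1 → posterior Beta(8/3, 3/2)
obs 2: x=0 → posterior Beta(8/3, 5/2)
obs 3: x=1 → posterior Beta(11/3, 5/2)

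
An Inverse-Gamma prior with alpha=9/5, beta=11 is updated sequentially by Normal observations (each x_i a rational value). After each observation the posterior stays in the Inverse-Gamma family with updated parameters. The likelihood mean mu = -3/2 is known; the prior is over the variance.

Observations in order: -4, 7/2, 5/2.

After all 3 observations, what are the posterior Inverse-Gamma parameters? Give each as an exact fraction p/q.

alpha=33/10, beta=277/8

obs 1: x=-4 → posterior Inverse-Gamma(23/10, 113/8)
obs 2: x=7/2 → posterior Inverse-Gamma(14/5, 213/8)
obs 3: x=5/2 → posterior Inverse-Gamma(33/10, 277/8)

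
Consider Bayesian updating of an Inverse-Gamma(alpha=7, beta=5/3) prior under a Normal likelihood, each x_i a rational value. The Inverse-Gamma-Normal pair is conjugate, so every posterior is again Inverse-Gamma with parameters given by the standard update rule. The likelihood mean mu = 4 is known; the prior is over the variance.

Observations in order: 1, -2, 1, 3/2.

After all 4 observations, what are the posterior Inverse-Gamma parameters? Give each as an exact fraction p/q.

obs 1: x=1 → posterior Inverse-Gamma(15/2, 37/6)
obs 2: x=-2 → posterior Inverse-Gamma(8, 145/6)
obs 3: x=1 → posterior Inverse-Gamma(17/2, 86/3)
obs 4: x=3/2 → posterior Inverse-Gamma(9, 763/24)

alpha=9, beta=763/24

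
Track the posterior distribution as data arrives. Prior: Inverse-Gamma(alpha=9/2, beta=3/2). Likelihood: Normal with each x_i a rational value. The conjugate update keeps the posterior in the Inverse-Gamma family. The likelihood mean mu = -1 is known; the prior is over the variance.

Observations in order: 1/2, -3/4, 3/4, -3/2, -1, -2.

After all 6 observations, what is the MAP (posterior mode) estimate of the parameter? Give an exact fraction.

77/136

obs 1: x=1/2 → posterior Inverse-Gamma(5, 21/8)
obs 2: x=-3/4 → posterior Inverse-Gamma(11/2, 85/32)
obs 3: x=3/4 → posterior Inverse-Gamma(6, 67/16)
obs 4: x=-3/2 → posterior Inverse-Gamma(13/2, 69/16)
obs 5: x=-1 → posterior Inverse-Gamma(7, 69/16)
obs 6: x=-2 → posterior Inverse-Gamma(15/2, 77/16)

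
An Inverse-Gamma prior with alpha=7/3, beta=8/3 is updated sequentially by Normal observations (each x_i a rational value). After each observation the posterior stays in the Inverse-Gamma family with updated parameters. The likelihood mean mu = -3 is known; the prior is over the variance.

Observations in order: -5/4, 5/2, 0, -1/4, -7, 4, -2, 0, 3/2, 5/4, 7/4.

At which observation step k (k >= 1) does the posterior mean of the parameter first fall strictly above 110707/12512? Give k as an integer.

obs 1: x=-5/4 → posterior Inverse-Gamma(17/6, 403/96)
obs 2: x=5/2 → posterior Inverse-Gamma(10/3, 1855/96)
obs 3: x=0 → posterior Inverse-Gamma(23/6, 2287/96)
obs 4: x=-1/4 → posterior Inverse-Gamma(13/3, 1325/48)
obs 5: x=-7 → posterior Inverse-Gamma(29/6, 1709/48)
obs 6: x=4 → posterior Inverse-Gamma(16/3, 2885/48)
obs 7: x=-2 → posterior Inverse-Gamma(35/6, 2909/48)
obs 8: x=0 → posterior Inverse-Gamma(19/3, 3125/48)
obs 9: x=3/2 → posterior Inverse-Gamma(41/6, 3611/48)
obs 10: x=5/4 → posterior Inverse-Gamma(22/3, 8089/96)
obs 11: x=7/4 → posterior Inverse-Gamma(47/6, 2293/24)

k = 5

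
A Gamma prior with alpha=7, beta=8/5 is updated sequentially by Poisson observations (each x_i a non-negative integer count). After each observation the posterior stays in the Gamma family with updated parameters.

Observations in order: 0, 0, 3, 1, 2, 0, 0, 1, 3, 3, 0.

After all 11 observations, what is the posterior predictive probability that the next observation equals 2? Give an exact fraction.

2546480159649168006576294200872869602625/10331564322312230673724204977170061197312

obs 1: x=0 → posterior Gamma(7, 13/5)
obs 2: x=0 → posterior Gamma(7, 18/5)
obs 3: x=3 → posterior Gamma(10, 23/5)
obs 4: x=1 → posterior Gamma(11, 28/5)
obs 5: x=2 → posterior Gamma(13, 33/5)
obs 6: x=0 → posterior Gamma(13, 38/5)
obs 7: x=0 → posterior Gamma(13, 43/5)
obs 8: x=1 → posterior Gamma(14, 48/5)
obs 9: x=3 → posterior Gamma(17, 53/5)
obs 10: x=3 → posterior Gamma(20, 58/5)
obs 11: x=0 → posterior Gamma(20, 63/5)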